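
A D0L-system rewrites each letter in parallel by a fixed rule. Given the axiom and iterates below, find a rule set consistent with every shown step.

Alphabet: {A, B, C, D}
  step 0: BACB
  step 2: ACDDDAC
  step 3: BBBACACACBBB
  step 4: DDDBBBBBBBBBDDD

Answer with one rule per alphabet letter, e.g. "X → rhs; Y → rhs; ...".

A->BB, B->D, C->B, D->AC

  step 3 ⇒ step 4: BBBACACACBBB ⇒ D·D·D·BB·B·BB·B·BB·B·D·D·D
    A ↦ BB
    B ↦ D
    C ↦ B
  step 2 ⇒ step 3: ACDDDAC ⇒ BB·B·AC·AC·AC·BB·B
    D ↦ AC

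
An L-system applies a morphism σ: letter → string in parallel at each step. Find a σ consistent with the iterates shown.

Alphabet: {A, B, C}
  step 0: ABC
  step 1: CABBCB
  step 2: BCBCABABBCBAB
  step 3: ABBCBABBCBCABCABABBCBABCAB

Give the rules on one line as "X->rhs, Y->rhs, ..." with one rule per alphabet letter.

  step 2 ⇒ step 3: BCBCABABBCBAB ⇒ AB·BCB·AB·BCB·C·AB·C·AB·AB·BCB·AB·C·AB
    A ↦ C
    B ↦ AB
    C ↦ BCB

A->C, B->AB, C->BCB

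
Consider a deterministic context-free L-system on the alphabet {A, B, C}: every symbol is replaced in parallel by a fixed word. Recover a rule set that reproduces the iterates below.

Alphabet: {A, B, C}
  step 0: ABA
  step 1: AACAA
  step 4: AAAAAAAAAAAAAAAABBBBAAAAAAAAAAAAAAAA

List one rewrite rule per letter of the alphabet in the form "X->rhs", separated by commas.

  step 0 ⇒ step 1: ABA ⇒ AA·C·AA
    A ↦ AA
    B ↦ C
    C ↦ BB  (constrained at step 1)

A->AA, B->C, C->BB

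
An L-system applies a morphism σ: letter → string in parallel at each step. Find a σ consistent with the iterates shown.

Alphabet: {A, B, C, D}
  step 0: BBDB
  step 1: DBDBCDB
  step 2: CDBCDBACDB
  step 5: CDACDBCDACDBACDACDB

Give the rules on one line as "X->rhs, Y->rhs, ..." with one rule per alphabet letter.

  step 1 ⇒ step 2: DBDBCDB ⇒ C·DB·C·DB·A·C·DB
    B ↦ DB
    C ↦ A
    D ↦ C
    A ↦ D  (constrained at step 2)

A->D, B->DB, C->A, D->C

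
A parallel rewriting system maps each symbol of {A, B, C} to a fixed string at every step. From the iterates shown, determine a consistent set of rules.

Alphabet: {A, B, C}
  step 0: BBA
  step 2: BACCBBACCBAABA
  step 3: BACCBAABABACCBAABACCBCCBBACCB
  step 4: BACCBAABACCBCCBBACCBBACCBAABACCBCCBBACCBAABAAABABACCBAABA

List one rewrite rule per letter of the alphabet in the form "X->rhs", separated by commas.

A->CCB, B->BA, C->A

  step 3 ⇒ step 4: BACCBAABABACCBAABACCBCCBBACCB ⇒ BA·CCB·A·A·BA·CCB·CCB·BA·CCB·BA·CCB·A·A·BA·CCB·CCB·BA·CCB·A·A·BA·A·A·BA·BA·CCB·A·A·BA
    A ↦ CCB
    B ↦ BA
    C ↦ A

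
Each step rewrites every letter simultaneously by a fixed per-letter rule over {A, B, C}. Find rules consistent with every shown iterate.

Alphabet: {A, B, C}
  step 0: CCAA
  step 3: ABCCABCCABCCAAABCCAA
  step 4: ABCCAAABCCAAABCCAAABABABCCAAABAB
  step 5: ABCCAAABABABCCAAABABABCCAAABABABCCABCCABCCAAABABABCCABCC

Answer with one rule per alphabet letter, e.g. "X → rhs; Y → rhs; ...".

  step 4 ⇒ step 5: ABCCAAABCCAAABCCAAABABABCCAAABAB ⇒ AB·CC·A·A·AB·AB·AB·CC·A·A·AB·AB·AB·CC·A·A·AB·AB·AB·CC·AB·CC·AB·CC·A·A·AB·AB·AB·CC·AB·CC
    A ↦ AB
    B ↦ CC
    C ↦ A

A->AB, B->CC, C->A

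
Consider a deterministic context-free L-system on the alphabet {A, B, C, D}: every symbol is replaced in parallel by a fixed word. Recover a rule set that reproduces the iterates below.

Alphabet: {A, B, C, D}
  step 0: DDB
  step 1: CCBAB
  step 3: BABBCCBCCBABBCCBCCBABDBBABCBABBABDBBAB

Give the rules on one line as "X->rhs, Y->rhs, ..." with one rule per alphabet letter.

  step 0 ⇒ step 1: DDB ⇒ C·C·BAB
    B ↦ BAB
    D ↦ C
    A ↦ DB  (constrained at step 1)
    C ↦ BCC  (constrained at step 1)

A->DB, B->BAB, C->BCC, D->C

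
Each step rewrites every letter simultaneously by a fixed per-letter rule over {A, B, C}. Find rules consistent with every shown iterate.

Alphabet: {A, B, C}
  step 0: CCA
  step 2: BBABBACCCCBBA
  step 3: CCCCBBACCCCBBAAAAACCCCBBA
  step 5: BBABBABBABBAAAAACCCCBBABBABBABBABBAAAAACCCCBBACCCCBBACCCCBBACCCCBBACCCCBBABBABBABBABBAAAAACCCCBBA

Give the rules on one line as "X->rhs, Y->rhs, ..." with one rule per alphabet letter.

A->BBA, B->CC, C->A

  step 2 ⇒ step 3: BBABBACCCCBBA ⇒ CC·CC·BBA·CC·CC·BBA·A·A·A·A·CC·CC·BBA
    A ↦ BBA
    B ↦ CC
    C ↦ A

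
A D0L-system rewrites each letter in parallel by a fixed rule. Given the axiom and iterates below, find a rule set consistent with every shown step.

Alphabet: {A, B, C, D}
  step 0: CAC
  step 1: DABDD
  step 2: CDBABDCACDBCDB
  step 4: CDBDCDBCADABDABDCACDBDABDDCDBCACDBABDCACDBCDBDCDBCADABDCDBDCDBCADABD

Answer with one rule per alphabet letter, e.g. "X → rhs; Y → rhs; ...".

A->ABD, B->CA, C->D, D->CDB

  step 1 ⇒ step 2: DABDD ⇒ CDB·ABD·CA·CDB·CDB
    A ↦ ABD
    B ↦ CA
    D ↦ CDB
  step 0 ⇒ step 1: CAC ⇒ D·ABD·D
    C ↦ D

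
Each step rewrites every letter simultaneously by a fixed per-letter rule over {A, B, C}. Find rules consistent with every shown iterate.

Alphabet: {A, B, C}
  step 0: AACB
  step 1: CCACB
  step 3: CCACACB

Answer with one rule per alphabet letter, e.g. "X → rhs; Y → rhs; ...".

  step 0 ⇒ step 1: AACB ⇒ C·C·A·CB
    A ↦ C
    B ↦ CB
    C ↦ A

A->C, B->CB, C->A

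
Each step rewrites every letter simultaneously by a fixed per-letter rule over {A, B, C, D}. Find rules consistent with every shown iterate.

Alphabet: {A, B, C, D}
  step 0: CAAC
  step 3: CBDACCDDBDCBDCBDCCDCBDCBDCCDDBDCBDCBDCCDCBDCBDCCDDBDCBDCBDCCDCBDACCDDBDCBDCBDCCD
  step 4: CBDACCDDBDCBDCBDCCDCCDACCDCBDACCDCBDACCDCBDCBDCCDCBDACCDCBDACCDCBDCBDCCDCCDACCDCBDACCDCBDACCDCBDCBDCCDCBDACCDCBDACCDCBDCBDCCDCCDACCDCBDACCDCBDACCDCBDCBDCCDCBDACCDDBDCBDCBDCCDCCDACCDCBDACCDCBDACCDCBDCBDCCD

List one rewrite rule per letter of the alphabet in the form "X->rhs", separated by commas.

  step 3 ⇒ step 4: CBDACCDDBDCBDCBDCCDCBDCBDCCDDBDCBDCBDCCDCBDCBDCCDDBDCBDCBDCCDCBDACCDDBDCBDCBDCCD ⇒ CBD·A·CCD·DBD·CBD·CBD·CCD·CCD·A·CCD·CBD·A·CCD·CBD·A·CCD·CBD·CBD·CCD·CBD·A·CCD·CBD·A·CCD·CBD·CBD·CCD·CCD·A·CCD·CBD·A·CCD·CBD·A·CCD·CBD·CBD·CCD·CBD·A·CCD·CBD·A·CCD·CBD·CBD·CCD·CCD·A·CCD·CBD·A·CCD·CBD·A·CCD·CBD·CBD·CCD·CBD·A·CCD·DBD·CBD·CBD·CCD·CCD·A·CCD·CBD·A·CCD·CBD·A·CCD·CBD·CBD·CCD
    A ↦ DBD
    B ↦ A
    C ↦ CBD
    D ↦ CCD

A->DBD, B->A, C->CBD, D->CCD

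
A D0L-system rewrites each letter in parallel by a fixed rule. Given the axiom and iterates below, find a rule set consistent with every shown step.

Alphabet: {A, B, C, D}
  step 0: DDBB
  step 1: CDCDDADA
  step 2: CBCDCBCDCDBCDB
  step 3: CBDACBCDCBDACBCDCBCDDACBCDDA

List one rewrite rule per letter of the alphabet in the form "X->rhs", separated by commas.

  step 2 ⇒ step 3: CBCDCBCDCDBCDB ⇒ CB·DA·CB·CD·CB·DA·CB·CD·CB·CD·DA·CB·CD·DA
    B ↦ DA
    C ↦ CB
    D ↦ CD
  step 1 ⇒ step 2: CDCDDADA ⇒ CB·CD·CB·CD·CD·B·CD·B
    A ↦ B

A->B, B->DA, C->CB, D->CD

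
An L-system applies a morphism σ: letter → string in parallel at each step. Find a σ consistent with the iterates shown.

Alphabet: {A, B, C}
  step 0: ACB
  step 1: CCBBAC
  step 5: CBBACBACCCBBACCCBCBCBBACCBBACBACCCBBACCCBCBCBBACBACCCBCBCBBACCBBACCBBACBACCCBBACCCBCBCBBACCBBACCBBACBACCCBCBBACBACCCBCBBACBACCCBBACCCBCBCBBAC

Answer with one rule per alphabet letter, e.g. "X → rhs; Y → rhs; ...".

  step 0 ⇒ step 1: ACB ⇒ C·CB·BAC
    A ↦ C
    B ↦ BAC
    C ↦ CB

A->C, B->BAC, C->CB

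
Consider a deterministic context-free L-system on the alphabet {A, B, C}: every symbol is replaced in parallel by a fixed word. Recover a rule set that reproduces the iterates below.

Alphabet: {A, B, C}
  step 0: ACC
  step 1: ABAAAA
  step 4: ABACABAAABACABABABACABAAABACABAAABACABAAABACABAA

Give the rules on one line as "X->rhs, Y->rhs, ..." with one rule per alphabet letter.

A->AB, B->AC, C->AA

  step 0 ⇒ step 1: ACC ⇒ AB·AA·AA
    A ↦ AB
    C ↦ AA
    B ↦ AC  (constrained at step 1)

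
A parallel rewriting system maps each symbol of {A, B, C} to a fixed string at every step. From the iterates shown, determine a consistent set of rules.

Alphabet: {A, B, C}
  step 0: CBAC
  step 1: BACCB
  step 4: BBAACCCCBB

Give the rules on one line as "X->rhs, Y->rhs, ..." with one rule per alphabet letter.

A->CC, B->A, C->B

  step 0 ⇒ step 1: CBAC ⇒ B·A·CC·B
    A ↦ CC
    B ↦ A
    C ↦ B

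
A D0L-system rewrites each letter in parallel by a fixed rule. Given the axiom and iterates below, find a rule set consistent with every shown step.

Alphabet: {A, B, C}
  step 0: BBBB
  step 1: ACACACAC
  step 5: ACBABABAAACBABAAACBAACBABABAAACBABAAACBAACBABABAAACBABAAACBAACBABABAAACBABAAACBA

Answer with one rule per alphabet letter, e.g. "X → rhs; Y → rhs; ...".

A->BA, B->AC, C->A

  step 0 ⇒ step 1: BBBB ⇒ AC·AC·AC·AC
    B ↦ AC
    A ↦ BA  (constrained at step 1)
    C ↦ A  (constrained at step 1)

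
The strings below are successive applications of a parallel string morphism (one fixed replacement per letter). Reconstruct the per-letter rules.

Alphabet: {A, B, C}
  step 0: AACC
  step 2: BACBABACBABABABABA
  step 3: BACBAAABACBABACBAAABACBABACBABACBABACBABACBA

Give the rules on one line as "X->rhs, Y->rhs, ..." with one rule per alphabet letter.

A->BA, B->BAC, C->AA

  step 2 ⇒ step 3: BACBABACBABABABABA ⇒ BAC·BA·AA·BAC·BA·BAC·BA·AA·BAC·BA·BAC·BA·BAC·BA·BAC·BA·BAC·BA
    A ↦ BA
    B ↦ BAC
    C ↦ AA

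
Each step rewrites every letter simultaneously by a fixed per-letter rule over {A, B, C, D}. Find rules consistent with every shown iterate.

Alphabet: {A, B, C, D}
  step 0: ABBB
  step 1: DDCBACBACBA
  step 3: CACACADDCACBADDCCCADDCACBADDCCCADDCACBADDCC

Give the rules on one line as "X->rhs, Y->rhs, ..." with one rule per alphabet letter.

  step 0 ⇒ step 1: ABBB ⇒ DD·CBA·CBA·CBA
    A ↦ DD
    B ↦ CBA
    C ↦ CA  (constrained at step 1)
    D ↦ C  (constrained at step 1)

A->DD, B->CBA, C->CA, D->C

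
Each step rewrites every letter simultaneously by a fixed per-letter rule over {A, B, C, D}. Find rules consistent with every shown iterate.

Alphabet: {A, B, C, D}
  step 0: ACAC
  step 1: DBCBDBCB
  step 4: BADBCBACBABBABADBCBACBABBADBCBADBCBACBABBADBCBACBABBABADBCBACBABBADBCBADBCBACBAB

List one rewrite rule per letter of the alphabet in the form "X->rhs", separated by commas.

  step 0 ⇒ step 1: ACAC ⇒ DBC·B·DBC·B
    A ↦ DBC
    C ↦ B
    B ↦ BA  (constrained at step 1)
    D ↦ BAC  (constrained at step 1)

A->DBC, B->BA, C->B, D->BAC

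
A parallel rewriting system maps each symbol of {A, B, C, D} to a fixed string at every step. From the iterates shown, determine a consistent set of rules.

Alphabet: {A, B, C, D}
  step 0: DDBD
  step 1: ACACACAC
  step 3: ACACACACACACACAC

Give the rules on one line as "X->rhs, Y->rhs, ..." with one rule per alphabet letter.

A->D, B->AC, C->B, D->AC

  step 0 ⇒ step 1: DDBD ⇒ AC·AC·AC·AC
    B ↦ AC
    D ↦ AC
    A ↦ D  (constrained at step 1)
    C ↦ B  (constrained at step 1)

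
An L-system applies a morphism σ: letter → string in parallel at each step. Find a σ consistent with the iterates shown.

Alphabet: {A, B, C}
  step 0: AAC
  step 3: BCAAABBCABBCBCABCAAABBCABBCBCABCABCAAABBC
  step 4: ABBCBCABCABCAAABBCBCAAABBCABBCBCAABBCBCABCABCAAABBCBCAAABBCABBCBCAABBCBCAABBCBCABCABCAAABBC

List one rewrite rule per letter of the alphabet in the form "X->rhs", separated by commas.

A->BCA, B->A, C->BBC

  step 3 ⇒ step 4: BCAAABBCABBCBCABCAAABBCABBCBCABCABCAAABBC ⇒ A·BBC·BCA·BCA·BCA·A·A·BBC·BCA·A·A·BBC·A·BBC·BCA·A·BBC·BCA·BCA·BCA·A·A·BBC·BCA·A·A·BBC·A·BBC·BCA·A·BBC·BCA·A·BBC·BCA·BCA·BCA·A·A·BBC
    A ↦ BCA
    B ↦ A
    C ↦ BBC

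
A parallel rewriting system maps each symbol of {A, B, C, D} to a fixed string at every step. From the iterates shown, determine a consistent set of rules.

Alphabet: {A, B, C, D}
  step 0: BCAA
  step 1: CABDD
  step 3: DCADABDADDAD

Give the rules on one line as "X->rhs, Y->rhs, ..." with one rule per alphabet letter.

A->D, B->C, C->AB, D->AD

  step 0 ⇒ step 1: BCAA ⇒ C·AB·D·D
    A ↦ D
    B ↦ C
    C ↦ AB
    D ↦ AD  (constrained at step 1)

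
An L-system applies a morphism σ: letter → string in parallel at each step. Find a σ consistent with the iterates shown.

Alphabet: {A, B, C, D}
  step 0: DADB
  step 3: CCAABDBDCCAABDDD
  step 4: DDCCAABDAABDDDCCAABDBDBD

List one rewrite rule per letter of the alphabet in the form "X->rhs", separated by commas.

  step 3 ⇒ step 4: CCAABDBDCCAABDDD ⇒ D·D·C·C·AA·BD·AA·BD·D·D·C·C·AA·BD·BD·BD
    A ↦ C
    B ↦ AA
    C ↦ D
    D ↦ BD

A->C, B->AA, C->D, D->BD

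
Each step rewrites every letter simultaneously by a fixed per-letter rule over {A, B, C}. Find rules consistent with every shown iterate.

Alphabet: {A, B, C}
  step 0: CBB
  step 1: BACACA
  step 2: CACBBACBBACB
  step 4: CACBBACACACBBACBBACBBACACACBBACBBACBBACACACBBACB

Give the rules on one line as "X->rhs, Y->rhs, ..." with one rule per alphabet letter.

  step 1 ⇒ step 2: BACACA ⇒ CA·CB·BA·CB·BA·CB
    A ↦ CB
    B ↦ CA
    C ↦ BA

A->CB, B->CA, C->BA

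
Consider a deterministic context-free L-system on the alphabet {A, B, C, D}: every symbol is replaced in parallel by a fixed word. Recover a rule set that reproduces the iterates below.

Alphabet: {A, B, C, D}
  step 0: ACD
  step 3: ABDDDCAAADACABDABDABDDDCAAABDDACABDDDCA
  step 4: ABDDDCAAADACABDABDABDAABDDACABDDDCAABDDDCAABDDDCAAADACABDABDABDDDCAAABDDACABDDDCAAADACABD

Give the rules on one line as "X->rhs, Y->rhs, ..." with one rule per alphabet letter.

A->ABD, B->DDC, C->DAC, D->A

  step 3 ⇒ step 4: ABDDDCAAADACABDABDABDDDCAAABDDACABDDDCA ⇒ ABD·DDC·A·A·A·DAC·ABD·ABD·ABD·A·ABD·DAC·ABD·DDC·A·ABD·DDC·A·ABD·DDC·A·A·A·DAC·ABD·ABD·ABD·DDC·A·A·ABD·DAC·ABD·DDC·A·A·A·DAC·ABD
    A ↦ ABD
    B ↦ DDC
    C ↦ DAC
    D ↦ A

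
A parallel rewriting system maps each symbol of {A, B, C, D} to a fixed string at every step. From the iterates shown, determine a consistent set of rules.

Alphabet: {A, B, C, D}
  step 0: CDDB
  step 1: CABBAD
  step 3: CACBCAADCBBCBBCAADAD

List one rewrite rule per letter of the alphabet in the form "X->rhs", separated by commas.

A->CB, B->AD, C->CA, D->B

  step 0 ⇒ step 1: CDDB ⇒ CA·B·B·AD
    B ↦ AD
    C ↦ CA
    D ↦ B
    A ↦ CB  (constrained at step 1)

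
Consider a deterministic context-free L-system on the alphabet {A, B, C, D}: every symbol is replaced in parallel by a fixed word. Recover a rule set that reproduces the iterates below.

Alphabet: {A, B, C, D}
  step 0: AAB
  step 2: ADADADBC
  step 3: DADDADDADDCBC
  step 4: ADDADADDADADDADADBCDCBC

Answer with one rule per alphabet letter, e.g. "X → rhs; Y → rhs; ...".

  step 3 ⇒ step 4: DADDADDADDCBC ⇒ AD·D·AD·AD·D·AD·AD·D·AD·AD·BC·DC·BC
    A ↦ D
    B ↦ DC
    C ↦ BC
    D ↦ AD

A->D, B->DC, C->BC, D->AD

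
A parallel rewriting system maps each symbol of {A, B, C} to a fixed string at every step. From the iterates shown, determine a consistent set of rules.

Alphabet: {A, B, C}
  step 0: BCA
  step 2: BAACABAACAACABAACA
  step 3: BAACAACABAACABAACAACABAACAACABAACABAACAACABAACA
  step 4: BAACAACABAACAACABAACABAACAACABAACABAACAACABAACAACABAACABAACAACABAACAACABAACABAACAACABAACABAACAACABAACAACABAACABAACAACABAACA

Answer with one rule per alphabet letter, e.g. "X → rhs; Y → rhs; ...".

  step 3 ⇒ step 4: BAACAACABAACABAACAACABAACAACABAACABAACAACABAACA ⇒ BA·ACA·ACA·BA·ACA·ACA·BA·ACA·BA·ACA·ACA·BA·ACA·BA·ACA·ACA·BA·ACA·ACA·BA·ACA·BA·ACA·ACA·BA·ACA·ACA·BA·ACA·BA·ACA·ACA·BA·ACA·BA·ACA·ACA·BA·ACA·ACA·BA·ACA·BA·ACA·ACA·BA·ACA
    A ↦ ACA
    B ↦ BA
    C ↦ BA

A->ACA, B->BA, C->BA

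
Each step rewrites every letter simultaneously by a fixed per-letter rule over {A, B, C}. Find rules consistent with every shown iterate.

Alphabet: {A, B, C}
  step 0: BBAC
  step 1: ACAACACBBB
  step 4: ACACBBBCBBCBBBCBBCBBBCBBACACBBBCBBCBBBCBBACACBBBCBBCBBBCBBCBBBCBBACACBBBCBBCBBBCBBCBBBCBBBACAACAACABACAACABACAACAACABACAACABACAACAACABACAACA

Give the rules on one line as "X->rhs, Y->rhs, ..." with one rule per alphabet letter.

A->CBB, B->ACA, C->B

  step 0 ⇒ step 1: BBAC ⇒ ACA·ACA·CBB·B
    A ↦ CBB
    B ↦ ACA
    C ↦ B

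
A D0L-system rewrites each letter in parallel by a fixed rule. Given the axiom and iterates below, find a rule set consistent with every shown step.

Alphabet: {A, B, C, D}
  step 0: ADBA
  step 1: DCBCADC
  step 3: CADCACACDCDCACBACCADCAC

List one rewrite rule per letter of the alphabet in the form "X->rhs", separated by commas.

  step 0 ⇒ step 1: ADBA ⇒ DC·B·CA·DC
    A ↦ DC
    B ↦ CA
    D ↦ B
    C ↦ AC  (constrained at step 1)

A->DC, B->CA, C->AC, D->B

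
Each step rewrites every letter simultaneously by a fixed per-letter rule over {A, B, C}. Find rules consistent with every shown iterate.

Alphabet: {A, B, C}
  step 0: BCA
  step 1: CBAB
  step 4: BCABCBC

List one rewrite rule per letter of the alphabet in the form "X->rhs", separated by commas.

  step 0 ⇒ step 1: BCA ⇒ C·B·AB
    A ↦ AB
    B ↦ C
    C ↦ B

A->AB, B->C, C->B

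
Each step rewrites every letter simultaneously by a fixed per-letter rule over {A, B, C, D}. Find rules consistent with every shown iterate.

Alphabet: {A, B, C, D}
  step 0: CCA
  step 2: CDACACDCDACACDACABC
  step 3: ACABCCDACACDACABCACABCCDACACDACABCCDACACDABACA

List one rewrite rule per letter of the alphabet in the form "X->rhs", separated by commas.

  step 2 ⇒ step 3: CDACACDCDACACDACABC ⇒ ACA·BC·CD·ACA·CD·ACA·BC·ACA·BC·CD·ACA·CD·ACA·BC·CD·ACA·CD·AB·ACA
    A ↦ CD
    B ↦ AB
    C ↦ ACA
    D ↦ BC

A->CD, B->AB, C->ACA, D->BC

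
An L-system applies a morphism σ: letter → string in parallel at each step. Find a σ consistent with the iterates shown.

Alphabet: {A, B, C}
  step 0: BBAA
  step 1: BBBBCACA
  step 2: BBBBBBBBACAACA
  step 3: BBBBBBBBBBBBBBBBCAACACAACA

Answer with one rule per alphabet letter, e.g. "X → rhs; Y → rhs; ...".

  step 2 ⇒ step 3: BBBBBBBBACAACA ⇒ BB·BB·BB·BB·BB·BB·BB·BB·CA·A·CA·CA·A·CA
    A ↦ CA
    B ↦ BB
    C ↦ A

A->CA, B->BB, C->A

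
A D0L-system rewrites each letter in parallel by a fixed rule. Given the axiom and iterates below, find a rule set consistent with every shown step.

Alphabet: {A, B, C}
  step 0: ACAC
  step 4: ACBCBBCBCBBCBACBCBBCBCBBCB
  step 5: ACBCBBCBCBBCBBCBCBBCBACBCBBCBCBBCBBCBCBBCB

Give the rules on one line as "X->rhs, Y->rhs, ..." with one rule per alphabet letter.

A->AC, B->CB, C->B

  step 4 ⇒ step 5: ACBCBBCBCBBCBACBCBBCBCBBCB ⇒ AC·B·CB·B·CB·CB·B·CB·B·CB·CB·B·CB·AC·B·CB·B·CB·CB·B·CB·B·CB·CB·B·CB
    A ↦ AC
    B ↦ CB
    C ↦ B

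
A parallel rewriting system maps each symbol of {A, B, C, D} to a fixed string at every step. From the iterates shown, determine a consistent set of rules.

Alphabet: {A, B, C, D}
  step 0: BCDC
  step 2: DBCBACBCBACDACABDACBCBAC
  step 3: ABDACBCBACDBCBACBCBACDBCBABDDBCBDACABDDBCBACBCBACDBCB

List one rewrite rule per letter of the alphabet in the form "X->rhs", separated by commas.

  step 2 ⇒ step 3: DBCBACBCBACDACABDACBCBAC ⇒ ABD·AC·BCB·AC·D·BCB·AC·BCB·AC·D·BCB·ABD·D·BCB·D·AC·ABD·D·BCB·AC·BCB·AC·D·BCB
    A ↦ D
    B ↦ AC
    C ↦ BCB
    D ↦ ABD

A->D, B->AC, C->BCB, D->ABD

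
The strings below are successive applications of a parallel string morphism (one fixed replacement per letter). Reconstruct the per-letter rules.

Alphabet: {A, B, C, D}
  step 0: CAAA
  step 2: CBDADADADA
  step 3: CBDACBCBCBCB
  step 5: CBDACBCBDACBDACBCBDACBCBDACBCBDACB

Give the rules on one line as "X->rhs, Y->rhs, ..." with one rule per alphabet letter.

A->B, B->DA, C->CB, D->C

  step 2 ⇒ step 3: CBDADADADA ⇒ CB·DA·C·B·C·B·C·B·C·B
    A ↦ B
    B ↦ DA
    C ↦ CB
    D ↦ C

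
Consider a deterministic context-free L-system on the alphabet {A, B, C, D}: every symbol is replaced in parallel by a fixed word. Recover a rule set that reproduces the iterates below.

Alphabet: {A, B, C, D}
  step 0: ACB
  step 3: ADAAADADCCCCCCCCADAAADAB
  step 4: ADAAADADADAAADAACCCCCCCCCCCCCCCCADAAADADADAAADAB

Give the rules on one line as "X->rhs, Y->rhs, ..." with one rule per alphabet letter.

  step 3 ⇒ step 4: ADAAADADCCCCCCCCADAAADAB ⇒ AD·AA·AD·AD·AD·AA·AD·AA·CC·CC·CC·CC·CC·CC·CC·CC·AD·AA·AD·AD·AD·AA·AD·AB
    A ↦ AD
    B ↦ AB
    C ↦ CC
    D ↦ AA

A->AD, B->AB, C->CC, D->AA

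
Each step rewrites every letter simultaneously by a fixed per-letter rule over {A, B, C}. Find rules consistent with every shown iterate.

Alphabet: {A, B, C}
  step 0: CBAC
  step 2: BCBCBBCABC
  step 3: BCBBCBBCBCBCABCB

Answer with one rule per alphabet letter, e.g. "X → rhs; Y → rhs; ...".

  step 2 ⇒ step 3: BCBCBBCABC ⇒ BC·B·BC·B·BC·BC·B·CA·BC·B
    A ↦ CA
    B ↦ BC
    C ↦ B

A->CA, B->BC, C->B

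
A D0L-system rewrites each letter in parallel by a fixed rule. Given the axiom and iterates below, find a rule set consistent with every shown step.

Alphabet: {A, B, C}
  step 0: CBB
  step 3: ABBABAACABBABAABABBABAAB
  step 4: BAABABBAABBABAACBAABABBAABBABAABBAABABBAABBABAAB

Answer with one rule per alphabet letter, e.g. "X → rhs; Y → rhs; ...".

A->BA, B->AB, C->AC

  step 3 ⇒ step 4: ABBABAACABBABAABABBABAAB ⇒ BA·AB·AB·BA·AB·BA·BA·AC·BA·AB·AB·BA·AB·BA·BA·AB·BA·AB·AB·BA·AB·BA·BA·AB
    A ↦ BA
    B ↦ AB
    C ↦ AC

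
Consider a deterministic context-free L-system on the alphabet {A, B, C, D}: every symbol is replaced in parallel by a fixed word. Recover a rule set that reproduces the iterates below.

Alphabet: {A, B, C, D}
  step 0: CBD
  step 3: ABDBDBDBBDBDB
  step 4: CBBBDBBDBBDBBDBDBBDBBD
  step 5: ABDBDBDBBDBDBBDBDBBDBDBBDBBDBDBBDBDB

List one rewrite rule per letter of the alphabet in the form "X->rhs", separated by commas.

A->CBB, B->BD, C->A, D->B

  step 4 ⇒ step 5: CBBBDBBDBBDBBDBDBBDBBD ⇒ A·BD·BD·BD·B·BD·BD·B·BD·BD·B·BD·BD·B·BD·B·BD·BD·B·BD·BD·B
    B ↦ BD
    C ↦ A
    D ↦ B
  step 3 ⇒ step 4: ABDBDBDBBDBDB ⇒ CBB·BD·B·BD·B·BD·B·BD·BD·B·BD·B·BD
    A ↦ CBB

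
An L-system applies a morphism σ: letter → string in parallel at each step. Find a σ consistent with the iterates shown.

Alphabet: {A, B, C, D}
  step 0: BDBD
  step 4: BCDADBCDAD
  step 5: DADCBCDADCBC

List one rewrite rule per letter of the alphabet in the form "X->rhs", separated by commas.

A->B, B->D, C->AD, D->C

  step 4 ⇒ step 5: BCDADBCDAD ⇒ D·AD·C·B·C·D·AD·C·B·C
    A ↦ B
    B ↦ D
    C ↦ AD
    D ↦ C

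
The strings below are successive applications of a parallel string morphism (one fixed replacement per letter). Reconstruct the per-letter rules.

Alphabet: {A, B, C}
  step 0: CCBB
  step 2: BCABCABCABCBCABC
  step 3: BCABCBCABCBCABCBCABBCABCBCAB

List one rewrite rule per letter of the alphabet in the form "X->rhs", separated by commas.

A->C, B->BCA, C->B

  step 2 ⇒ step 3: BCABCABCABCBCABC ⇒ BCA·B·C·BCA·B·C·BCA·B·C·BCA·B·BCA·B·C·BCA·B
    A ↦ C
    B ↦ BCA
    C ↦ B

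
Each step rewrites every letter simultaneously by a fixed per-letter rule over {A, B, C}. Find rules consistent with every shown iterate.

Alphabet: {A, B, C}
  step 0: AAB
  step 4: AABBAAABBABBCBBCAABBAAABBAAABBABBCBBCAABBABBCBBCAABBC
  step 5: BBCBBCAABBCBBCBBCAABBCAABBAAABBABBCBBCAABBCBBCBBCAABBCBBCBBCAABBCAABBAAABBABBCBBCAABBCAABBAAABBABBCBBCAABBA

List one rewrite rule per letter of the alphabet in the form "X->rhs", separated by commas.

  step 4 ⇒ step 5: AABBAAABBABBCBBCAABBAAABBAAABBABBCBBCAABBABBCBBCAABBC ⇒ BBC·BBC·A·A·BBC·BBC·BBC·A·A·BBC·A·A·BBA·A·A·BBA·BBC·BBC·A·A·BBC·BBC·BBC·A·A·BBC·BBC·BBC·A·A·BBC·A·A·BBA·A·A·BBA·BBC·BBC·A·A·BBC·A·A·BBA·A·A·BBA·BBC·BBC·A·A·BBA
    A ↦ BBC
    B ↦ A
    C ↦ BBA

A->BBC, B->A, C->BBA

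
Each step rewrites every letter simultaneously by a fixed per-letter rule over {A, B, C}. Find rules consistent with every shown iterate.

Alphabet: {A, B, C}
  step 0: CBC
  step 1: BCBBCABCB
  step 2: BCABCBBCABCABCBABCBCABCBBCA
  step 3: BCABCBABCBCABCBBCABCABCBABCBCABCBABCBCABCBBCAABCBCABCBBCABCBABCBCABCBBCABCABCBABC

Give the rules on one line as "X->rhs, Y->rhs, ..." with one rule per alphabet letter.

A->ABC, B->BCA, C->BCB

  step 2 ⇒ step 3: BCABCBBCABCABCBABCBCABCBBCA ⇒ BCA·BCB·ABC·BCA·BCB·BCA·BCA·BCB·ABC·BCA·BCB·ABC·BCA·BCB·BCA·ABC·BCA·BCB·BCA·BCB·ABC·BCA·BCB·BCA·BCA·BCB·ABC
    A ↦ ABC
    B ↦ BCA
    C ↦ BCB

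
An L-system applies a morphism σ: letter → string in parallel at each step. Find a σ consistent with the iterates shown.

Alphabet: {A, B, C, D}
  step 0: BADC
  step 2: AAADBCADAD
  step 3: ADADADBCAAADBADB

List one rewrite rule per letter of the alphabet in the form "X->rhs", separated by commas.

  step 2 ⇒ step 3: AAADBCADAD ⇒ AD·AD·AD·B·C·AA·AD·B·AD·B
    A ↦ AD
    B ↦ C
    C ↦ AA
    D ↦ B

A->AD, B->C, C->AA, D->B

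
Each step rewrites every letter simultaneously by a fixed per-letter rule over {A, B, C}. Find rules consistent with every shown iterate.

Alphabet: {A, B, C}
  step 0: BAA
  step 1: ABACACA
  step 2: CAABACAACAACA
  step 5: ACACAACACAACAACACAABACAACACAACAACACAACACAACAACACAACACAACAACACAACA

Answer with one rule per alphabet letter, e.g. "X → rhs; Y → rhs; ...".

A->CA, B->ABA, C->A

  step 1 ⇒ step 2: ABACACA ⇒ CA·ABA·CA·A·CA·A·CA
    A ↦ CA
    B ↦ ABA
    C ↦ A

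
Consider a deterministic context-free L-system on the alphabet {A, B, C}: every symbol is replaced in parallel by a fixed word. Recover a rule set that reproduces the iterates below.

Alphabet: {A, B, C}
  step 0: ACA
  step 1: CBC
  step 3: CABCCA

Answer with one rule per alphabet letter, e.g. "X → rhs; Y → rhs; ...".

  step 0 ⇒ step 1: ACA ⇒ C·B·C
    A ↦ C
    C ↦ B
    B ↦ CA  (constrained at step 1)

A->C, B->CA, C->B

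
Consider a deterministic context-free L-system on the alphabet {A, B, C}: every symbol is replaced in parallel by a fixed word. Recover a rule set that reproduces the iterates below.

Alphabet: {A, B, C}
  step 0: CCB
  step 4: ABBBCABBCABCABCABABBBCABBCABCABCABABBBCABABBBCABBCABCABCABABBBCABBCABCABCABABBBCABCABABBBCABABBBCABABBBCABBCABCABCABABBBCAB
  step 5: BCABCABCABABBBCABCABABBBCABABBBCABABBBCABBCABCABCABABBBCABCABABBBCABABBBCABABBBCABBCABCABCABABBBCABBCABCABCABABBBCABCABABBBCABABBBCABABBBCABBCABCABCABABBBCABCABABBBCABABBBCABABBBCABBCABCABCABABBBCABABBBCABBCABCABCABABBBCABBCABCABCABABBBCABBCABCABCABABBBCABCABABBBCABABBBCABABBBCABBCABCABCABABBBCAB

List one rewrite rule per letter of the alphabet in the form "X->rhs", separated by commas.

A->B, B->CAB, C->ABB

  step 4 ⇒ step 5: ABBBCABBCABCABCABABBBCABBCABCABCABABBBCABABBBCABBCABCABCABABBBCABBCABCABCABABBBCABCABABBBCABABBBCABABBBCABBCABCABCABABBBCAB ⇒ B·CAB·CAB·CAB·ABB·B·CAB·CAB·ABB·B·CAB·ABB·B·CAB·ABB·B·CAB·B·CAB·CAB·CAB·ABB·B·CAB·CAB·ABB·B·CAB·ABB·B·CAB·ABB·B·CAB·B·CAB·CAB·CAB·ABB·B·CAB·B·CAB·CAB·CAB·ABB·B·CAB·CAB·ABB·B·CAB·ABB·B·CAB·ABB·B·CAB·B·CAB·CAB·CAB·ABB·B·CAB·CAB·ABB·B·CAB·ABB·B·CAB·ABB·B·CAB·B·CAB·CAB·CAB·ABB·B·CAB·ABB·B·CAB·B·CAB·CAB·CAB·ABB·B·CAB·B·CAB·CAB·CAB·ABB·B·CAB·B·CAB·CAB·CAB·ABB·B·CAB·CAB·ABB·B·CAB·ABB·B·CAB·ABB·B·CAB·B·CAB·CAB·CAB·ABB·B·CAB
    A ↦ B
    B ↦ CAB
    C ↦ ABB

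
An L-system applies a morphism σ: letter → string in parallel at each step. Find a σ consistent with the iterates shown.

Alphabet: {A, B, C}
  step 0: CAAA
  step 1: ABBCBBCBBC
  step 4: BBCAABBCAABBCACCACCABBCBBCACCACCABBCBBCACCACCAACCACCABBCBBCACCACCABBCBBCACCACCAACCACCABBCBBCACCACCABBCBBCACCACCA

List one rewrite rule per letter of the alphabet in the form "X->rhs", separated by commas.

A->BBC, B->ACC, C->A

  step 0 ⇒ step 1: CAAA ⇒ A·BBC·BBC·BBC
    A ↦ BBC
    C ↦ A
    B ↦ ACC  (constrained at step 1)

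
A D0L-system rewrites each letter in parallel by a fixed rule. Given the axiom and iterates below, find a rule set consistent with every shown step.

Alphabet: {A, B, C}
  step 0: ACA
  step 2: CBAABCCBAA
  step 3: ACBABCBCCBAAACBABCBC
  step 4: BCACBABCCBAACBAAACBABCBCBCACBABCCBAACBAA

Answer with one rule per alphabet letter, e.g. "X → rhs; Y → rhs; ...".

A->BC, B->CBA, C->A

  step 3 ⇒ step 4: ACBABCBCCBAAACBABCBC ⇒ BC·A·CBA·BC·CBA·A·CBA·A·A·CBA·BC·BC·BC·A·CBA·BC·CBA·A·CBA·A
    A ↦ BC
    B ↦ CBA
    C ↦ A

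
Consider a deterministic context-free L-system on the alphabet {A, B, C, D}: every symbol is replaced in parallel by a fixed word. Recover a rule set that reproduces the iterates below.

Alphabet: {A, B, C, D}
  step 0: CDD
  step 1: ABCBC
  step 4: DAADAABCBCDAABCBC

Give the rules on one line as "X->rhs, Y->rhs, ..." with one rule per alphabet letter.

  step 0 ⇒ step 1: CDD ⇒ A·BC·BC
    C ↦ A
    D ↦ BC
    A ↦ D  (constrained at step 1)
    B ↦ DA  (constrained at step 1)

A->D, B->DA, C->A, D->BC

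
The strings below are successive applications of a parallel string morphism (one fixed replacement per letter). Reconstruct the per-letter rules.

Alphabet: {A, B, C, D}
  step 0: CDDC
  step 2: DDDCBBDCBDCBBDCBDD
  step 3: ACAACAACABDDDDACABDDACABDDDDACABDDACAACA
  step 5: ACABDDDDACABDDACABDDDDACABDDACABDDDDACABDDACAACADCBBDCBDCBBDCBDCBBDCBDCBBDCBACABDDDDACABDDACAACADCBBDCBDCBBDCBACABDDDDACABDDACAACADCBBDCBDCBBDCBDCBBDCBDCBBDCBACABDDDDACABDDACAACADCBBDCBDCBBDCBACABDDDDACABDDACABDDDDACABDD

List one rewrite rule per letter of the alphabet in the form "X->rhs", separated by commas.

  step 2 ⇒ step 3: DDDCBBDCBDCBBDCBDD ⇒ ACA·ACA·ACA·B·DD·DD·ACA·B·DD·ACA·B·DD·DD·ACA·B·DD·ACA·ACA
    B ↦ DD
    C ↦ B
    D ↦ ACA
    A ↦ DCB  (constrained at step 3)

A->DCB, B->DD, C->B, D->ACA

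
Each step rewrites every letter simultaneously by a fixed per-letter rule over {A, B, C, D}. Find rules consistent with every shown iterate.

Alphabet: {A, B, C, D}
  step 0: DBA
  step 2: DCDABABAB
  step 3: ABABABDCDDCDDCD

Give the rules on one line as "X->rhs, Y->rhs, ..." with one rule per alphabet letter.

A->D, B->CD, C->AB, D->AB

  step 2 ⇒ step 3: DCDABABAB ⇒ AB·AB·AB·D·CD·D·CD·D·CD
    A ↦ D
    B ↦ CD
    C ↦ AB
    D ↦ AB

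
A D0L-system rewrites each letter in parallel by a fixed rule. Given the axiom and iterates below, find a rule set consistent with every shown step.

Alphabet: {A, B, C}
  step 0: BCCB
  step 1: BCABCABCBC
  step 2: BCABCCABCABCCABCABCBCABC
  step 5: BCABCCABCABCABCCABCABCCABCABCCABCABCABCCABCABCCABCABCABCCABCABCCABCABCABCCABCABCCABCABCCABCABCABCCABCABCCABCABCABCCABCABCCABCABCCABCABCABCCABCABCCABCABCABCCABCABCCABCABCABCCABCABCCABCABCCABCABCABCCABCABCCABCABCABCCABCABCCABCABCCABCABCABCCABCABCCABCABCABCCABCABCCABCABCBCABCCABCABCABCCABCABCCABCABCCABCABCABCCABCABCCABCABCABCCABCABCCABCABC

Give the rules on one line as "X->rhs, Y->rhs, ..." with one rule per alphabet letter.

A->CA, B->BC, C->ABC

  step 1 ⇒ step 2: BCABCABCBC ⇒ BC·ABC·CA·BC·ABC·CA·BC·ABC·BC·ABC
    A ↦ CA
    B ↦ BC
    C ↦ ABC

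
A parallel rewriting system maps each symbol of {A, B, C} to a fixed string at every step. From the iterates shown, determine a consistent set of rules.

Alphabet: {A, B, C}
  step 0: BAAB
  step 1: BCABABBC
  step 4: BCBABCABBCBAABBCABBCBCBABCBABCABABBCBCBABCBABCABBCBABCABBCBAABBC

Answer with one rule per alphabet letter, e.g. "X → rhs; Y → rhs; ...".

  step 0 ⇒ step 1: BAAB ⇒ BC·AB·AB·BC
    A ↦ AB
    B ↦ BC
    C ↦ BA  (constrained at step 1)

A->AB, B->BC, C->BA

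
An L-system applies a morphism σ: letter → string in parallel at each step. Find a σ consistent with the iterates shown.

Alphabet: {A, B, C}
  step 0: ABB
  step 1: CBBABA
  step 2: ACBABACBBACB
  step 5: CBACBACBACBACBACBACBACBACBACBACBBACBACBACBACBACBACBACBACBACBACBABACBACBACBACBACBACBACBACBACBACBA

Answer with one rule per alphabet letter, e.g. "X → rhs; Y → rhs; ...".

  step 1 ⇒ step 2: CBBABA ⇒ AC·BA·BA·CB·BA·CB
    A ↦ CB
    B ↦ BA
    C ↦ AC

A->CB, B->BA, C->AC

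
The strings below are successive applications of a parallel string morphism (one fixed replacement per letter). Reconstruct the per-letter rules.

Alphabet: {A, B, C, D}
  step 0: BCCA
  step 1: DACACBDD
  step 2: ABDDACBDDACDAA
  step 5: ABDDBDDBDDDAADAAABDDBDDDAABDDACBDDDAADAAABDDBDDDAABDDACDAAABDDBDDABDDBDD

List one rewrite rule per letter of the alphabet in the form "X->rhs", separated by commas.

  step 1 ⇒ step 2: DACACBDD ⇒ A·BDD·AC·BDD·AC·D·A·A
    A ↦ BDD
    B ↦ D
    C ↦ AC
    D ↦ A

A->BDD, B->D, C->AC, D->A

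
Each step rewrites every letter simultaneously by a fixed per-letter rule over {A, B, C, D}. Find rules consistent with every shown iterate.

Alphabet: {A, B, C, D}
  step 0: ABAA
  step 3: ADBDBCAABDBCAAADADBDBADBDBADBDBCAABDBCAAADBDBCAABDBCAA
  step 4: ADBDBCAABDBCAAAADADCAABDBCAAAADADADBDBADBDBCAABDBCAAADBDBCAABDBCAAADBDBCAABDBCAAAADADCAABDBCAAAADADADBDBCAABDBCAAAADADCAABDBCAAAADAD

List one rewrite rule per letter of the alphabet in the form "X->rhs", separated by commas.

  step 3 ⇒ step 4: ADBDBCAABDBCAAADADBDBADBDBADBDBCAABDBCAAADBDBCAABDBCAA ⇒ AD·BDB·CAA·BDB·CAA·A·AD·AD·CAA·BDB·CAA·A·AD·AD·AD·BDB·AD·BDB·CAA·BDB·CAA·AD·BDB·CAA·BDB·CAA·AD·BDB·CAA·BDB·CAA·A·AD·AD·CAA·BDB·CAA·A·AD·AD·AD·BDB·CAA·BDB·CAA·A·AD·AD·CAA·BDB·CAA·A·AD·AD
    A ↦ AD
    B ↦ CAA
    C ↦ A
    D ↦ BDB

A->AD, B->CAA, C->A, D->BDB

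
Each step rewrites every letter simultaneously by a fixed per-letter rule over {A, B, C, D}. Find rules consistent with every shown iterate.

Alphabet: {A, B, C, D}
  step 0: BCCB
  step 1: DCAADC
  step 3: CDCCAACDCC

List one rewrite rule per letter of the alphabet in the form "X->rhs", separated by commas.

  step 0 ⇒ step 1: BCCB ⇒ DC·A·A·DC
    B ↦ DC
    C ↦ A
    A ↦ C  (constrained at step 1)
    D ↦ AB  (constrained at step 1)

A->C, B->DC, C->A, D->AB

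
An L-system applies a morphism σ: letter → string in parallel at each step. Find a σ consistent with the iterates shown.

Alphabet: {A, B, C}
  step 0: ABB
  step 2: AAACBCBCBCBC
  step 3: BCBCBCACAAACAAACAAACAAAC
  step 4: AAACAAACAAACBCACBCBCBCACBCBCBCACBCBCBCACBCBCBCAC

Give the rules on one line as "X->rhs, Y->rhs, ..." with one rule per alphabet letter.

  step 3 ⇒ step 4: BCBCBCACAAACAAACAAACAAAC ⇒ AA·AC·AA·AC·AA·AC·BC·AC·BC·BC·BC·AC·BC·BC·BC·AC·BC·BC·BC·AC·BC·BC·BC·AC
    A ↦ BC
    B ↦ AA
    C ↦ AC

A->BC, B->AA, C->AC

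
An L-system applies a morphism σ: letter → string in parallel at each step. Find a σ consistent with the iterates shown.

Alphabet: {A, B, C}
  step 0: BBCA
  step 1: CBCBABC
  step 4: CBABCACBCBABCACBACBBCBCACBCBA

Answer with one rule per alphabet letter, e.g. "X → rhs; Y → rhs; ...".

  step 0 ⇒ step 1: BBCA ⇒ CB·CB·A·BC
    A ↦ BC
    B ↦ CB
    C ↦ A

A->BC, B->CB, C->A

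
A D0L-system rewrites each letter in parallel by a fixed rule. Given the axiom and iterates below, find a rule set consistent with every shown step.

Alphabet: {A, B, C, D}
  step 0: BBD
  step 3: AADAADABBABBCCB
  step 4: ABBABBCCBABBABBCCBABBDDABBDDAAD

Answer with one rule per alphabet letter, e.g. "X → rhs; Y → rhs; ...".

  step 3 ⇒ step 4: AADAADABBABBCCB ⇒ ABB·ABB·CCB·ABB·ABB·CCB·ABB·D·D·ABB·D·D·A·A·D
    A ↦ ABB
    B ↦ D
    C ↦ A
    D ↦ CCB

A->ABB, B->D, C->A, D->CCB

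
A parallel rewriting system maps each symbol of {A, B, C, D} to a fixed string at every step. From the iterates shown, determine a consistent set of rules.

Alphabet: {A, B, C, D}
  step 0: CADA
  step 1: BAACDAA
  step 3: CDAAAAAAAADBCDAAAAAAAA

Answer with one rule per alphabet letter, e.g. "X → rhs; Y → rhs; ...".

A->AA, B->D, C->B, D->CD

  step 0 ⇒ step 1: CADA ⇒ B·AA·CD·AA
    A ↦ AA
    C ↦ B
    D ↦ CD
    B ↦ D  (constrained at step 1)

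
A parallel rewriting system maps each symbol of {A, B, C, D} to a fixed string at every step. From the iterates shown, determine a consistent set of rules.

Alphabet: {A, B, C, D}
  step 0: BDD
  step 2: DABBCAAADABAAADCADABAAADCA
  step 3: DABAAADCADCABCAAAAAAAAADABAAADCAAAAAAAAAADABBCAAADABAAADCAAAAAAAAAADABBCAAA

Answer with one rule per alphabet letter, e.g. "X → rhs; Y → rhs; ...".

  step 2 ⇒ step 3: DABBCAAADABAAADCADABAAADCA ⇒ DAB·AAA·DCA·DCA·BC·AAA·AAA·AAA·DAB·AAA·DCA·AAA·AAA·AAA·DAB·BC·AAA·DAB·AAA·DCA·AAA·AAA·AAA·DAB·BC·AAA
    A ↦ AAA
    B ↦ DCA
    C ↦ BC
    D ↦ DAB

A->AAA, B->DCA, C->BC, D->DAB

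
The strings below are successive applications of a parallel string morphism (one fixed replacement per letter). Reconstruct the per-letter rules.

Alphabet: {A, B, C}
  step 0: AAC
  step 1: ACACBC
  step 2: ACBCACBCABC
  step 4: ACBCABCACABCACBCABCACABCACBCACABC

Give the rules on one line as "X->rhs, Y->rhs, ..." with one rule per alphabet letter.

A->AC, B->A, C->BC

  step 1 ⇒ step 2: ACACBC ⇒ AC·BC·AC·BC·A·BC
    A ↦ AC
    B ↦ A
    C ↦ BC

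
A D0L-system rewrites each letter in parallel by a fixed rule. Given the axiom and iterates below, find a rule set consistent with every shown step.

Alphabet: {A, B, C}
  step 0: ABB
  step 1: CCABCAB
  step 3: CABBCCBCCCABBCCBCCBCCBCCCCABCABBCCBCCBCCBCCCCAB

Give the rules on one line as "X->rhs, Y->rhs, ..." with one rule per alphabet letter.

  step 0 ⇒ step 1: ABB ⇒ C·CAB·CAB
    A ↦ C
    B ↦ CAB
    C ↦ BCC  (constrained at step 1)

A->C, B->CAB, C->BCC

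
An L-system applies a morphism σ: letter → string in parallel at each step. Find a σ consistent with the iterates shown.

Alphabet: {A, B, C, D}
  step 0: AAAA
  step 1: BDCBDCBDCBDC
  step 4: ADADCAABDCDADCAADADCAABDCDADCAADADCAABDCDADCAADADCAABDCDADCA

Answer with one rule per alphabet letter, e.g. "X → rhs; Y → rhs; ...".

A->BDC, B->DAD, C->A, D->C

  step 0 ⇒ step 1: AAAA ⇒ BDC·BDC·BDC·BDC
    A ↦ BDC
    B ↦ DAD  (constrained at step 1)
    C ↦ A  (constrained at step 1)
    D ↦ C  (constrained at step 1)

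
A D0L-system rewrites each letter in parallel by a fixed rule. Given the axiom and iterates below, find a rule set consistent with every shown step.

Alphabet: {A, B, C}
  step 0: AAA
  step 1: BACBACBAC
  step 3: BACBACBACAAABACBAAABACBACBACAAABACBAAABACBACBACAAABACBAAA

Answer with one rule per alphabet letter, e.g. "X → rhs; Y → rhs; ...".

  step 0 ⇒ step 1: AAA ⇒ BAC·BAC·BAC
    A ↦ BAC
    B ↦ AAA  (constrained at step 1)
    C ↦ B  (constrained at step 1)

A->BAC, B->AAA, C->B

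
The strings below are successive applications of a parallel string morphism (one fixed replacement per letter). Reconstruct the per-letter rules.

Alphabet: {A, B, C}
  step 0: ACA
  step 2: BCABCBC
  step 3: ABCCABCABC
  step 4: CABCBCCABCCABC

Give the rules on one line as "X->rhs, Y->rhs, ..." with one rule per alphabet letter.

A->C, B->A, C->BC

  step 3 ⇒ step 4: ABCCABCABC ⇒ C·A·BC·BC·C·A·BC·C·A·BC
    A ↦ C
    B ↦ A
    C ↦ BC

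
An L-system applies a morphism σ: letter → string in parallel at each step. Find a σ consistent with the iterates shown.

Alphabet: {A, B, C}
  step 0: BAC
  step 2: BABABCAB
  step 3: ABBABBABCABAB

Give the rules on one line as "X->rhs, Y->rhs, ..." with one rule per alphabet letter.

  step 2 ⇒ step 3: BABABCAB ⇒ AB·B·AB·B·AB·CA·B·AB
    A ↦ B
    B ↦ AB
    C ↦ CA

A->B, B->AB, C->CA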